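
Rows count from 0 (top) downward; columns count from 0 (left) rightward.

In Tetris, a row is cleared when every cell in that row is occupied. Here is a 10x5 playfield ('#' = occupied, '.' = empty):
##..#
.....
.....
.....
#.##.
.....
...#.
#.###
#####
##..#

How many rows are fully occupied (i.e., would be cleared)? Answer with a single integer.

Check each row:
  row 0: 2 empty cells -> not full
  row 1: 5 empty cells -> not full
  row 2: 5 empty cells -> not full
  row 3: 5 empty cells -> not full
  row 4: 2 empty cells -> not full
  row 5: 5 empty cells -> not full
  row 6: 4 empty cells -> not full
  row 7: 1 empty cell -> not full
  row 8: 0 empty cells -> FULL (clear)
  row 9: 2 empty cells -> not full
Total rows cleared: 1

Answer: 1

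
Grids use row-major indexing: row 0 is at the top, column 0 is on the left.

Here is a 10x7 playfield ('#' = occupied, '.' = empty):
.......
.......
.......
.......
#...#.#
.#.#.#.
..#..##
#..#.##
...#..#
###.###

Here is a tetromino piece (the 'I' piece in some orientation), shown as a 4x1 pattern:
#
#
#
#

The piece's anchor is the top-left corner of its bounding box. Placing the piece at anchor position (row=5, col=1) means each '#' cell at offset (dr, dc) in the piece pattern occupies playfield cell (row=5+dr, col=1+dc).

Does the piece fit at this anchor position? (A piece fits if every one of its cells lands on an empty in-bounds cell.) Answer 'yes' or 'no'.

Answer: no

Derivation:
Check each piece cell at anchor (5, 1):
  offset (0,0) -> (5,1): occupied ('#') -> FAIL
  offset (1,0) -> (6,1): empty -> OK
  offset (2,0) -> (7,1): empty -> OK
  offset (3,0) -> (8,1): empty -> OK
All cells valid: no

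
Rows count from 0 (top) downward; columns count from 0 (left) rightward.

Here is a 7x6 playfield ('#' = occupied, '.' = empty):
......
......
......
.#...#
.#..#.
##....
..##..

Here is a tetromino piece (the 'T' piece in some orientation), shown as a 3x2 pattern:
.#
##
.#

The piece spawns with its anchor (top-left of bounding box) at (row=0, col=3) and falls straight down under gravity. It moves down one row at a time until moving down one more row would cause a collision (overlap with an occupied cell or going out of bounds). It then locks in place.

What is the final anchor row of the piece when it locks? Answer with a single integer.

Answer: 1

Derivation:
Spawn at (row=0, col=3). Try each row:
  row 0: fits
  row 1: fits
  row 2: blocked -> lock at row 1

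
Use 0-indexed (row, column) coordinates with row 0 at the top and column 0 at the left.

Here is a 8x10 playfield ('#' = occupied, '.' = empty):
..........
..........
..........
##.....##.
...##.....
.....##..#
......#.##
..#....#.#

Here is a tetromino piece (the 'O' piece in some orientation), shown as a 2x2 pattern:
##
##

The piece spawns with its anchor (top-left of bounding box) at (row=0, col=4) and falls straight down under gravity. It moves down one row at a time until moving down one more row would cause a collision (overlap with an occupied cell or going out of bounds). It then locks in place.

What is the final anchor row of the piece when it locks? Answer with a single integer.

Spawn at (row=0, col=4). Try each row:
  row 0: fits
  row 1: fits
  row 2: fits
  row 3: blocked -> lock at row 2

Answer: 2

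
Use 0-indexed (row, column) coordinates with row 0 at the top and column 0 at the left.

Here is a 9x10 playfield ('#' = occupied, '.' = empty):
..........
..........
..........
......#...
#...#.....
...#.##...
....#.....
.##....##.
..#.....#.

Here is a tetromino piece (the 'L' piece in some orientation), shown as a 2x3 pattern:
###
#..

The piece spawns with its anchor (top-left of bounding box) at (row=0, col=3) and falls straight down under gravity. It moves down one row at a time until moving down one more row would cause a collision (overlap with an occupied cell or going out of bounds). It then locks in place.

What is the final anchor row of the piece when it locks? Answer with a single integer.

Answer: 3

Derivation:
Spawn at (row=0, col=3). Try each row:
  row 0: fits
  row 1: fits
  row 2: fits
  row 3: fits
  row 4: blocked -> lock at row 3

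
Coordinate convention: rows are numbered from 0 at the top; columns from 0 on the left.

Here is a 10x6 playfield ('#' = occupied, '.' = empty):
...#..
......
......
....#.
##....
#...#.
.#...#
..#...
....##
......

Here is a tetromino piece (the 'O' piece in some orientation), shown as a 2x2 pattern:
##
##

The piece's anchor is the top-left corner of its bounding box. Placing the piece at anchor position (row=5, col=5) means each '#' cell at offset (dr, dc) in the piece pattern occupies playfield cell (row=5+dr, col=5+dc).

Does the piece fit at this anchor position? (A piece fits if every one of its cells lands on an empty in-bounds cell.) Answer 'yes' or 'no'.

Check each piece cell at anchor (5, 5):
  offset (0,0) -> (5,5): empty -> OK
  offset (0,1) -> (5,6): out of bounds -> FAIL
  offset (1,0) -> (6,5): occupied ('#') -> FAIL
  offset (1,1) -> (6,6): out of bounds -> FAIL
All cells valid: no

Answer: no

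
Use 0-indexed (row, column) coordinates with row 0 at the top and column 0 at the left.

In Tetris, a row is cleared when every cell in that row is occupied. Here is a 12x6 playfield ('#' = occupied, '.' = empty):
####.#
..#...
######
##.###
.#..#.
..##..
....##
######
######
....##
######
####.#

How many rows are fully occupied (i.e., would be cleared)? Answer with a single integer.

Answer: 4

Derivation:
Check each row:
  row 0: 1 empty cell -> not full
  row 1: 5 empty cells -> not full
  row 2: 0 empty cells -> FULL (clear)
  row 3: 1 empty cell -> not full
  row 4: 4 empty cells -> not full
  row 5: 4 empty cells -> not full
  row 6: 4 empty cells -> not full
  row 7: 0 empty cells -> FULL (clear)
  row 8: 0 empty cells -> FULL (clear)
  row 9: 4 empty cells -> not full
  row 10: 0 empty cells -> FULL (clear)
  row 11: 1 empty cell -> not full
Total rows cleared: 4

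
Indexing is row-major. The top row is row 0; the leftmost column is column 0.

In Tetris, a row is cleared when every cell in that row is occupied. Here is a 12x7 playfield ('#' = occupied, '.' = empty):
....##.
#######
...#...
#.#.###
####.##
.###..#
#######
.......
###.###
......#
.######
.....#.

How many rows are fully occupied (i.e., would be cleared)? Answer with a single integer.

Check each row:
  row 0: 5 empty cells -> not full
  row 1: 0 empty cells -> FULL (clear)
  row 2: 6 empty cells -> not full
  row 3: 2 empty cells -> not full
  row 4: 1 empty cell -> not full
  row 5: 3 empty cells -> not full
  row 6: 0 empty cells -> FULL (clear)
  row 7: 7 empty cells -> not full
  row 8: 1 empty cell -> not full
  row 9: 6 empty cells -> not full
  row 10: 1 empty cell -> not full
  row 11: 6 empty cells -> not full
Total rows cleared: 2

Answer: 2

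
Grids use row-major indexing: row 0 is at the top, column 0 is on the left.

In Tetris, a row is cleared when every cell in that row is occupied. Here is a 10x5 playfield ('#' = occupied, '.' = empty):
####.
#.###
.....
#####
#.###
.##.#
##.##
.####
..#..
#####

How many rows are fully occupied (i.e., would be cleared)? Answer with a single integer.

Answer: 2

Derivation:
Check each row:
  row 0: 1 empty cell -> not full
  row 1: 1 empty cell -> not full
  row 2: 5 empty cells -> not full
  row 3: 0 empty cells -> FULL (clear)
  row 4: 1 empty cell -> not full
  row 5: 2 empty cells -> not full
  row 6: 1 empty cell -> not full
  row 7: 1 empty cell -> not full
  row 8: 4 empty cells -> not full
  row 9: 0 empty cells -> FULL (clear)
Total rows cleared: 2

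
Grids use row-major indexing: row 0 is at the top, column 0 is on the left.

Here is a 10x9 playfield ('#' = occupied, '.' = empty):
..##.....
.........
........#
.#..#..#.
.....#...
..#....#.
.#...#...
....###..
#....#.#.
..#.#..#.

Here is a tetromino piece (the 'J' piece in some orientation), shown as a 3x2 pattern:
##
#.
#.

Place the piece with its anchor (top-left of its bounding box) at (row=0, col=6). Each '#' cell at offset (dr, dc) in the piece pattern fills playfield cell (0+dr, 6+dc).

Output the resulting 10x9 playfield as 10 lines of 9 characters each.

Fill (0+0,6+0) = (0,6)
Fill (0+0,6+1) = (0,7)
Fill (0+1,6+0) = (1,6)
Fill (0+2,6+0) = (2,6)

Answer: ..##..##.
......#..
......#.#
.#..#..#.
.....#...
..#....#.
.#...#...
....###..
#....#.#.
..#.#..#.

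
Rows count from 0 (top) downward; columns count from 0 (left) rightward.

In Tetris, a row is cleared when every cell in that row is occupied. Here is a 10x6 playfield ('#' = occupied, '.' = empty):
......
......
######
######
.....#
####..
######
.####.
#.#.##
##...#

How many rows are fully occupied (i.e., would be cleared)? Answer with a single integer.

Check each row:
  row 0: 6 empty cells -> not full
  row 1: 6 empty cells -> not full
  row 2: 0 empty cells -> FULL (clear)
  row 3: 0 empty cells -> FULL (clear)
  row 4: 5 empty cells -> not full
  row 5: 2 empty cells -> not full
  row 6: 0 empty cells -> FULL (clear)
  row 7: 2 empty cells -> not full
  row 8: 2 empty cells -> not full
  row 9: 3 empty cells -> not full
Total rows cleared: 3

Answer: 3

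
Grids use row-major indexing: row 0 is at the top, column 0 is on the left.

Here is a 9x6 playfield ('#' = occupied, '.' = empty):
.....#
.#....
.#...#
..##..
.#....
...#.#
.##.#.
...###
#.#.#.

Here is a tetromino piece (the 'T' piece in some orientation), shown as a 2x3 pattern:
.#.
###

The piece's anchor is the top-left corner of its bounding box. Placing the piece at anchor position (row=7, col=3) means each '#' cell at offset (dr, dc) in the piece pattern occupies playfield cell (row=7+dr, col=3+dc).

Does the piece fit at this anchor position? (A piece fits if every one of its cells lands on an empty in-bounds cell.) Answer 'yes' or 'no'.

Answer: no

Derivation:
Check each piece cell at anchor (7, 3):
  offset (0,1) -> (7,4): occupied ('#') -> FAIL
  offset (1,0) -> (8,3): empty -> OK
  offset (1,1) -> (8,4): occupied ('#') -> FAIL
  offset (1,2) -> (8,5): empty -> OK
All cells valid: no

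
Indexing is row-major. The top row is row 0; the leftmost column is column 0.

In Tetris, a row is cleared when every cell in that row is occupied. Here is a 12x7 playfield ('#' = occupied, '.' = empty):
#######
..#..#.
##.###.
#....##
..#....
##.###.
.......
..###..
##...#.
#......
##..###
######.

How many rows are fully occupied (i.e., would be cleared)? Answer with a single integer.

Answer: 1

Derivation:
Check each row:
  row 0: 0 empty cells -> FULL (clear)
  row 1: 5 empty cells -> not full
  row 2: 2 empty cells -> not full
  row 3: 4 empty cells -> not full
  row 4: 6 empty cells -> not full
  row 5: 2 empty cells -> not full
  row 6: 7 empty cells -> not full
  row 7: 4 empty cells -> not full
  row 8: 4 empty cells -> not full
  row 9: 6 empty cells -> not full
  row 10: 2 empty cells -> not full
  row 11: 1 empty cell -> not full
Total rows cleared: 1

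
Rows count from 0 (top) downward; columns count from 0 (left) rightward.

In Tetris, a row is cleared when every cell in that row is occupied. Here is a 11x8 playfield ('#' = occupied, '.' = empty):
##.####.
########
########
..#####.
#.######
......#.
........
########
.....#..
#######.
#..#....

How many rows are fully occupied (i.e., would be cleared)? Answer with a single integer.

Check each row:
  row 0: 2 empty cells -> not full
  row 1: 0 empty cells -> FULL (clear)
  row 2: 0 empty cells -> FULL (clear)
  row 3: 3 empty cells -> not full
  row 4: 1 empty cell -> not full
  row 5: 7 empty cells -> not full
  row 6: 8 empty cells -> not full
  row 7: 0 empty cells -> FULL (clear)
  row 8: 7 empty cells -> not full
  row 9: 1 empty cell -> not full
  row 10: 6 empty cells -> not full
Total rows cleared: 3

Answer: 3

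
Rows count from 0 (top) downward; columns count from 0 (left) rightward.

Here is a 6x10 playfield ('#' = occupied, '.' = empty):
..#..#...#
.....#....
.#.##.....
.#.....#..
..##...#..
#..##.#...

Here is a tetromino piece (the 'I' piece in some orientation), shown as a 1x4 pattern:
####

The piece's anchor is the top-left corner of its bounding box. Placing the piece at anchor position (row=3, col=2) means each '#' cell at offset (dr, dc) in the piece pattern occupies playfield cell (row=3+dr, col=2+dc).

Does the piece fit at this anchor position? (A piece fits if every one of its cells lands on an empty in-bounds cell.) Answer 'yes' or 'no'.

Answer: yes

Derivation:
Check each piece cell at anchor (3, 2):
  offset (0,0) -> (3,2): empty -> OK
  offset (0,1) -> (3,3): empty -> OK
  offset (0,2) -> (3,4): empty -> OK
  offset (0,3) -> (3,5): empty -> OK
All cells valid: yes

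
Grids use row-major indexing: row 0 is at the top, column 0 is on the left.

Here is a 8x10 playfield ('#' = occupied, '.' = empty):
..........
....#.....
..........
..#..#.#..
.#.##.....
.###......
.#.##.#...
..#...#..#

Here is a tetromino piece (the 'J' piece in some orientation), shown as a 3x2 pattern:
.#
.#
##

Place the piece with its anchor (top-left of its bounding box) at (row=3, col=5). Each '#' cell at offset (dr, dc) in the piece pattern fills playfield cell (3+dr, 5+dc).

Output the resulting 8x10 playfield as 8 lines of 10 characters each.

Answer: ..........
....#.....
..........
..#..###..
.#.##.#...
.###.##...
.#.##.#...
..#...#..#

Derivation:
Fill (3+0,5+1) = (3,6)
Fill (3+1,5+1) = (4,6)
Fill (3+2,5+0) = (5,5)
Fill (3+2,5+1) = (5,6)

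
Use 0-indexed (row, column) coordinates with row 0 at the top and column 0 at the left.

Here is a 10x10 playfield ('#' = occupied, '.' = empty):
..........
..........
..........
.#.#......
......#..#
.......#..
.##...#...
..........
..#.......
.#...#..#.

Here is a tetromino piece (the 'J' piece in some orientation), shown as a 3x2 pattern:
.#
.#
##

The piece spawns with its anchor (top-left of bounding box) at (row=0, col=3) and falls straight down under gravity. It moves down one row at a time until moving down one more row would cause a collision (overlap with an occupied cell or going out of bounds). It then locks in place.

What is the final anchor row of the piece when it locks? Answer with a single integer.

Answer: 0

Derivation:
Spawn at (row=0, col=3). Try each row:
  row 0: fits
  row 1: blocked -> lock at row 0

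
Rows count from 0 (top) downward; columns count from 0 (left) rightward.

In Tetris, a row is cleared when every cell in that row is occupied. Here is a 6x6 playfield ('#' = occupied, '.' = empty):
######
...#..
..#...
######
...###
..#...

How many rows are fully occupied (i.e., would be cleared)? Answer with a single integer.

Answer: 2

Derivation:
Check each row:
  row 0: 0 empty cells -> FULL (clear)
  row 1: 5 empty cells -> not full
  row 2: 5 empty cells -> not full
  row 3: 0 empty cells -> FULL (clear)
  row 4: 3 empty cells -> not full
  row 5: 5 empty cells -> not full
Total rows cleared: 2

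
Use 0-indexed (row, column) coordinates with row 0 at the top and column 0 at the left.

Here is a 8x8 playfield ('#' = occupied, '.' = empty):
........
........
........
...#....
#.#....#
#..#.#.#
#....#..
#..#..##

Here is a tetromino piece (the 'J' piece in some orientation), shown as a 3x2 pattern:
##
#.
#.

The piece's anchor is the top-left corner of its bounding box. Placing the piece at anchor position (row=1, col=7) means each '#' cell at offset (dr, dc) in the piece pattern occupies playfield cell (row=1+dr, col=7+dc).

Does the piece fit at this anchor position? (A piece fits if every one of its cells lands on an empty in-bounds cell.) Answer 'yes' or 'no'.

Check each piece cell at anchor (1, 7):
  offset (0,0) -> (1,7): empty -> OK
  offset (0,1) -> (1,8): out of bounds -> FAIL
  offset (1,0) -> (2,7): empty -> OK
  offset (2,0) -> (3,7): empty -> OK
All cells valid: no

Answer: no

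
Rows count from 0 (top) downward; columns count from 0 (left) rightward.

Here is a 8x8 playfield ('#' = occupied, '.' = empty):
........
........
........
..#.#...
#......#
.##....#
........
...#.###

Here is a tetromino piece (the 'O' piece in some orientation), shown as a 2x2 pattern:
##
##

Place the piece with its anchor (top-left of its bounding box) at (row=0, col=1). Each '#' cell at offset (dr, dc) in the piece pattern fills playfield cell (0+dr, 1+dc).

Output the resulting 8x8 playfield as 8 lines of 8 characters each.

Fill (0+0,1+0) = (0,1)
Fill (0+0,1+1) = (0,2)
Fill (0+1,1+0) = (1,1)
Fill (0+1,1+1) = (1,2)

Answer: .##.....
.##.....
........
..#.#...
#......#
.##....#
........
...#.###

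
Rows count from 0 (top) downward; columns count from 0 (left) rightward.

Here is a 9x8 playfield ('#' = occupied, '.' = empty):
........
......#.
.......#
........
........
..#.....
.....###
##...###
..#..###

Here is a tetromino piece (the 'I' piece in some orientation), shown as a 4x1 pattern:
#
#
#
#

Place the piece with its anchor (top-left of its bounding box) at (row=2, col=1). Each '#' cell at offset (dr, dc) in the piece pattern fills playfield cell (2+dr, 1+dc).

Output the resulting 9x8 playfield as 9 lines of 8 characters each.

Fill (2+0,1+0) = (2,1)
Fill (2+1,1+0) = (3,1)
Fill (2+2,1+0) = (4,1)
Fill (2+3,1+0) = (5,1)

Answer: ........
......#.
.#.....#
.#......
.#......
.##.....
.....###
##...###
..#..###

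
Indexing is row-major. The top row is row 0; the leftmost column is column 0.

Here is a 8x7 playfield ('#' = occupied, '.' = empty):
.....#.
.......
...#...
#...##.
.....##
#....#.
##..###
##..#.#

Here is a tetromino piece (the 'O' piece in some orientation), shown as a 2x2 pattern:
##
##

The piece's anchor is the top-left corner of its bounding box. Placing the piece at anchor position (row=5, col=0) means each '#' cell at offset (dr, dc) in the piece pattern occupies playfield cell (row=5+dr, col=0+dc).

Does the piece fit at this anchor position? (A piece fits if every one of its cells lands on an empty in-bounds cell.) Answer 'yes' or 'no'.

Check each piece cell at anchor (5, 0):
  offset (0,0) -> (5,0): occupied ('#') -> FAIL
  offset (0,1) -> (5,1): empty -> OK
  offset (1,0) -> (6,0): occupied ('#') -> FAIL
  offset (1,1) -> (6,1): occupied ('#') -> FAIL
All cells valid: no

Answer: no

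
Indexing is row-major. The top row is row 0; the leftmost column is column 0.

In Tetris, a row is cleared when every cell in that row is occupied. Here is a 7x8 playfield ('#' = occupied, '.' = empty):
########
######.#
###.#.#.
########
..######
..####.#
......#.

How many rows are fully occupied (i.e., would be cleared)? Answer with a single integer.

Answer: 2

Derivation:
Check each row:
  row 0: 0 empty cells -> FULL (clear)
  row 1: 1 empty cell -> not full
  row 2: 3 empty cells -> not full
  row 3: 0 empty cells -> FULL (clear)
  row 4: 2 empty cells -> not full
  row 5: 3 empty cells -> not full
  row 6: 7 empty cells -> not full
Total rows cleared: 2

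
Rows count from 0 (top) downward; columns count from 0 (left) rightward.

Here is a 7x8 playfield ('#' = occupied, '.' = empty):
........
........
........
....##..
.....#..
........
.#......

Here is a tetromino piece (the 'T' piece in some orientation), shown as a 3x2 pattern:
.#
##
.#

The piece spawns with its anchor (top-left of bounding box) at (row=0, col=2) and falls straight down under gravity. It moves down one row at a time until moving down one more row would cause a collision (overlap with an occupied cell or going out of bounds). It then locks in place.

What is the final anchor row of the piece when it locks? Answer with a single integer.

Answer: 4

Derivation:
Spawn at (row=0, col=2). Try each row:
  row 0: fits
  row 1: fits
  row 2: fits
  row 3: fits
  row 4: fits
  row 5: blocked -> lock at row 4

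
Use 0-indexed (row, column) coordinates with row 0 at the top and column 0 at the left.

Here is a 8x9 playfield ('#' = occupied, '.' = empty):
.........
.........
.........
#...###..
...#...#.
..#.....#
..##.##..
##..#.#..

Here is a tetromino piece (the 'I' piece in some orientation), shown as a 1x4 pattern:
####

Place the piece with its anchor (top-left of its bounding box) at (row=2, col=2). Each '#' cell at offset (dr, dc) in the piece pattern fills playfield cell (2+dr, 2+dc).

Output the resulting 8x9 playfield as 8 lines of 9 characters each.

Answer: .........
.........
..####...
#...###..
...#...#.
..#.....#
..##.##..
##..#.#..

Derivation:
Fill (2+0,2+0) = (2,2)
Fill (2+0,2+1) = (2,3)
Fill (2+0,2+2) = (2,4)
Fill (2+0,2+3) = (2,5)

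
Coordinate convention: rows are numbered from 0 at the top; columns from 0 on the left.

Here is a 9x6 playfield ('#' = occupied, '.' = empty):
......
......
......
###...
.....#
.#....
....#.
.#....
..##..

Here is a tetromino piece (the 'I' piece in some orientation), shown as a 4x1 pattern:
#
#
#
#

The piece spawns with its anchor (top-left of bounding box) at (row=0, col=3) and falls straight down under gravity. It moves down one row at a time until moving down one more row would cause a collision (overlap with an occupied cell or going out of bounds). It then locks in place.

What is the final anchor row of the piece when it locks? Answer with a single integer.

Spawn at (row=0, col=3). Try each row:
  row 0: fits
  row 1: fits
  row 2: fits
  row 3: fits
  row 4: fits
  row 5: blocked -> lock at row 4

Answer: 4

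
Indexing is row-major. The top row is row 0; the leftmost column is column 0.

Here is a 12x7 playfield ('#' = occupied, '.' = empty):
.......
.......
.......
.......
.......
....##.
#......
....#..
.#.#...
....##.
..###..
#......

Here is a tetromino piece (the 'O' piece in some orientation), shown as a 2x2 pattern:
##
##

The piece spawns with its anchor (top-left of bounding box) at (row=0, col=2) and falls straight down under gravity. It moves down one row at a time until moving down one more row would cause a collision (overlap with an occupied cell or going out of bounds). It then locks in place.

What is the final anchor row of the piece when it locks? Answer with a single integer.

Spawn at (row=0, col=2). Try each row:
  row 0: fits
  row 1: fits
  row 2: fits
  row 3: fits
  row 4: fits
  row 5: fits
  row 6: fits
  row 7: blocked -> lock at row 6

Answer: 6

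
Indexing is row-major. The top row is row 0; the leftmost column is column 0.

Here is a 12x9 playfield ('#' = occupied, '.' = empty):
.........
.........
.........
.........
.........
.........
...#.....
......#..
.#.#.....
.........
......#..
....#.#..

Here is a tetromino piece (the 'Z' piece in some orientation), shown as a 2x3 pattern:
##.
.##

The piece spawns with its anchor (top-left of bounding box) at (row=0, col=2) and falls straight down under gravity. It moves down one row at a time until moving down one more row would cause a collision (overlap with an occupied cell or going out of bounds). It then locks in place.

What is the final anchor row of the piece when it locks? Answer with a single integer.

Answer: 4

Derivation:
Spawn at (row=0, col=2). Try each row:
  row 0: fits
  row 1: fits
  row 2: fits
  row 3: fits
  row 4: fits
  row 5: blocked -> lock at row 4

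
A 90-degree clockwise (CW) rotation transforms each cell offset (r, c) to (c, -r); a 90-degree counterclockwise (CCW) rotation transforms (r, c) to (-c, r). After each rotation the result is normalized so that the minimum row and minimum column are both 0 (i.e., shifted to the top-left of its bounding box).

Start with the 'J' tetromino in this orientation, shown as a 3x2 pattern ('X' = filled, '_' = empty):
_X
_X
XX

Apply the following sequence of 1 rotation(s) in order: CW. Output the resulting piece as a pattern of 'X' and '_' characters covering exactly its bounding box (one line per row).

Answer: X__
XXX

Derivation:
Start:
_X
_X
XX
After rotation 1 (CW):
X__
XXX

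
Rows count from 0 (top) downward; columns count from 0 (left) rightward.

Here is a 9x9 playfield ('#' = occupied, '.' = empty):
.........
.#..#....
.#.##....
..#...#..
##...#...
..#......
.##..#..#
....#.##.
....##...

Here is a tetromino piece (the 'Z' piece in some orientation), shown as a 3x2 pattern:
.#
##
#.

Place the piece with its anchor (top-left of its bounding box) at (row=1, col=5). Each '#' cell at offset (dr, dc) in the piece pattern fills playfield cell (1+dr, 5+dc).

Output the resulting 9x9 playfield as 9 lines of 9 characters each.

Fill (1+0,5+1) = (1,6)
Fill (1+1,5+0) = (2,5)
Fill (1+1,5+1) = (2,6)
Fill (1+2,5+0) = (3,5)

Answer: .........
.#..#.#..
.#.####..
..#..##..
##...#...
..#......
.##..#..#
....#.##.
....##...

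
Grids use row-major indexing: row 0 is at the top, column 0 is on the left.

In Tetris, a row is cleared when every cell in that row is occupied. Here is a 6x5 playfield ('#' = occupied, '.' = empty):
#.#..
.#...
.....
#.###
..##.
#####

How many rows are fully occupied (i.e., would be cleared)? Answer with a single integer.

Answer: 1

Derivation:
Check each row:
  row 0: 3 empty cells -> not full
  row 1: 4 empty cells -> not full
  row 2: 5 empty cells -> not full
  row 3: 1 empty cell -> not full
  row 4: 3 empty cells -> not full
  row 5: 0 empty cells -> FULL (clear)
Total rows cleared: 1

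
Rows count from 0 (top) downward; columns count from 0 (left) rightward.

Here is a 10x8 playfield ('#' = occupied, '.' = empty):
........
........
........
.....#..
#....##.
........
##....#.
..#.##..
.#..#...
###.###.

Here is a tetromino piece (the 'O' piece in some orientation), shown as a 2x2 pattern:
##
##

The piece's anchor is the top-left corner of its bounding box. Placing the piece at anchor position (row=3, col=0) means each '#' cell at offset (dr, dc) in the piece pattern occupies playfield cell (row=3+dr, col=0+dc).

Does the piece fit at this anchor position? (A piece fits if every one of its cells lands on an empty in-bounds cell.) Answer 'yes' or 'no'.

Check each piece cell at anchor (3, 0):
  offset (0,0) -> (3,0): empty -> OK
  offset (0,1) -> (3,1): empty -> OK
  offset (1,0) -> (4,0): occupied ('#') -> FAIL
  offset (1,1) -> (4,1): empty -> OK
All cells valid: no

Answer: no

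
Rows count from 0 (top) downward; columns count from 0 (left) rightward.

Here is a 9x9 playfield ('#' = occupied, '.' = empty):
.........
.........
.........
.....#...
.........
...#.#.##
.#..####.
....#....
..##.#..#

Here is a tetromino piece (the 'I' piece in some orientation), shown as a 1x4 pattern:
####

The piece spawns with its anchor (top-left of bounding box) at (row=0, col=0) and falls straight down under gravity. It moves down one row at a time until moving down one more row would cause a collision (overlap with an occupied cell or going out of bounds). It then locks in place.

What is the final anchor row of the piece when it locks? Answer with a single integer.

Answer: 4

Derivation:
Spawn at (row=0, col=0). Try each row:
  row 0: fits
  row 1: fits
  row 2: fits
  row 3: fits
  row 4: fits
  row 5: blocked -> lock at row 4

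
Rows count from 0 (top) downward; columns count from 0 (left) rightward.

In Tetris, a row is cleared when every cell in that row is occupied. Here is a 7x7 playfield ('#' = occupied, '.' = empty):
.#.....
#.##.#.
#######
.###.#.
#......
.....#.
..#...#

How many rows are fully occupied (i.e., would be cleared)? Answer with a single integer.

Answer: 1

Derivation:
Check each row:
  row 0: 6 empty cells -> not full
  row 1: 3 empty cells -> not full
  row 2: 0 empty cells -> FULL (clear)
  row 3: 3 empty cells -> not full
  row 4: 6 empty cells -> not full
  row 5: 6 empty cells -> not full
  row 6: 5 empty cells -> not full
Total rows cleared: 1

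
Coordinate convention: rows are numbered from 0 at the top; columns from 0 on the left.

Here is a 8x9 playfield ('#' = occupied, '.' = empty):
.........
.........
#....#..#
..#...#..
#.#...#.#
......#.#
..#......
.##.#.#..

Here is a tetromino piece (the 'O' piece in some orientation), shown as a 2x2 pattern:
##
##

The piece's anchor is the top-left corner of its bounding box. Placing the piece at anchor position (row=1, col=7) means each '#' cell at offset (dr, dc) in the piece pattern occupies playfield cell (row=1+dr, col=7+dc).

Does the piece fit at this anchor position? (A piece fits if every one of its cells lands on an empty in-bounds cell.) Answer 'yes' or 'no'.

Answer: no

Derivation:
Check each piece cell at anchor (1, 7):
  offset (0,0) -> (1,7): empty -> OK
  offset (0,1) -> (1,8): empty -> OK
  offset (1,0) -> (2,7): empty -> OK
  offset (1,1) -> (2,8): occupied ('#') -> FAIL
All cells valid: no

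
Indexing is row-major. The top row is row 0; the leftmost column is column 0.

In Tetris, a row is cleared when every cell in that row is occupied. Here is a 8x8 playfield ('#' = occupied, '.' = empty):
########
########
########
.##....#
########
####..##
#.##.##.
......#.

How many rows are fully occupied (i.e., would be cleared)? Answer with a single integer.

Check each row:
  row 0: 0 empty cells -> FULL (clear)
  row 1: 0 empty cells -> FULL (clear)
  row 2: 0 empty cells -> FULL (clear)
  row 3: 5 empty cells -> not full
  row 4: 0 empty cells -> FULL (clear)
  row 5: 2 empty cells -> not full
  row 6: 3 empty cells -> not full
  row 7: 7 empty cells -> not full
Total rows cleared: 4

Answer: 4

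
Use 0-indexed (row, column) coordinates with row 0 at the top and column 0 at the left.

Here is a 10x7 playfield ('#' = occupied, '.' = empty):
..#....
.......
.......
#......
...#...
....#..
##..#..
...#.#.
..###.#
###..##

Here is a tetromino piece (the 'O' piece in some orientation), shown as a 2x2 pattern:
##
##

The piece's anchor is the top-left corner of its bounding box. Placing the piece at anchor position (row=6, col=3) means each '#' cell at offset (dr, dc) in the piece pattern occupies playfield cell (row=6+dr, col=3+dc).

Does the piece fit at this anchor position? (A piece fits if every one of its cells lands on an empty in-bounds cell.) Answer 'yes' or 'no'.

Answer: no

Derivation:
Check each piece cell at anchor (6, 3):
  offset (0,0) -> (6,3): empty -> OK
  offset (0,1) -> (6,4): occupied ('#') -> FAIL
  offset (1,0) -> (7,3): occupied ('#') -> FAIL
  offset (1,1) -> (7,4): empty -> OK
All cells valid: no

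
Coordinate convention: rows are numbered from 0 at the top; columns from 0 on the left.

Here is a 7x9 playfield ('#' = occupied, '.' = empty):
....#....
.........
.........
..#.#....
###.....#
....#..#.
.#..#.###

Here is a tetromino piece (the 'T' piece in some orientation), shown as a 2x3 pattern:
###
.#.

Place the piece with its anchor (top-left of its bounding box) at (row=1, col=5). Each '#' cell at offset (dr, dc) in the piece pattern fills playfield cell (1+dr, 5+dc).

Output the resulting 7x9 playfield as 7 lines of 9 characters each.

Answer: ....#....
.....###.
......#..
..#.#....
###.....#
....#..#.
.#..#.###

Derivation:
Fill (1+0,5+0) = (1,5)
Fill (1+0,5+1) = (1,6)
Fill (1+0,5+2) = (1,7)
Fill (1+1,5+1) = (2,6)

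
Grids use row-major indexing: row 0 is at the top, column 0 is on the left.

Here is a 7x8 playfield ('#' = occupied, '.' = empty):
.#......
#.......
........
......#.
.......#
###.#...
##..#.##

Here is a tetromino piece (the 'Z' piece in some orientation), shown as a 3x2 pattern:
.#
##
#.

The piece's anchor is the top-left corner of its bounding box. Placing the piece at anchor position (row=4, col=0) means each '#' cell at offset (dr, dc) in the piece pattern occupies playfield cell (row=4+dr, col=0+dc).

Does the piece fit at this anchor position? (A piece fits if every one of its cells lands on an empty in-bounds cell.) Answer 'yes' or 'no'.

Check each piece cell at anchor (4, 0):
  offset (0,1) -> (4,1): empty -> OK
  offset (1,0) -> (5,0): occupied ('#') -> FAIL
  offset (1,1) -> (5,1): occupied ('#') -> FAIL
  offset (2,0) -> (6,0): occupied ('#') -> FAIL
All cells valid: no

Answer: no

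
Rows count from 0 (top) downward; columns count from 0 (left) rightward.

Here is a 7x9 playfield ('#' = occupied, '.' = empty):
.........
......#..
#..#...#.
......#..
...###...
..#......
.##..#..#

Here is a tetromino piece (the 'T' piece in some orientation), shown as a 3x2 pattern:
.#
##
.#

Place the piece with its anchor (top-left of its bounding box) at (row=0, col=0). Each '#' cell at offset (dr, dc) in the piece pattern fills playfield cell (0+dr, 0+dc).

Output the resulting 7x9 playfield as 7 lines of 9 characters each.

Answer: .#.......
##....#..
##.#...#.
......#..
...###...
..#......
.##..#..#

Derivation:
Fill (0+0,0+1) = (0,1)
Fill (0+1,0+0) = (1,0)
Fill (0+1,0+1) = (1,1)
Fill (0+2,0+1) = (2,1)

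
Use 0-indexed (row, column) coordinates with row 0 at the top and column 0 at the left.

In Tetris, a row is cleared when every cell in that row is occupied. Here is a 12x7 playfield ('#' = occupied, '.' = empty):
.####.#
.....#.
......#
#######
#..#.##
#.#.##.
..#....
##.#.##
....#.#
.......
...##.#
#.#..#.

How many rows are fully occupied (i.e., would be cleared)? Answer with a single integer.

Check each row:
  row 0: 2 empty cells -> not full
  row 1: 6 empty cells -> not full
  row 2: 6 empty cells -> not full
  row 3: 0 empty cells -> FULL (clear)
  row 4: 3 empty cells -> not full
  row 5: 3 empty cells -> not full
  row 6: 6 empty cells -> not full
  row 7: 2 empty cells -> not full
  row 8: 5 empty cells -> not full
  row 9: 7 empty cells -> not full
  row 10: 4 empty cells -> not full
  row 11: 4 empty cells -> not full
Total rows cleared: 1

Answer: 1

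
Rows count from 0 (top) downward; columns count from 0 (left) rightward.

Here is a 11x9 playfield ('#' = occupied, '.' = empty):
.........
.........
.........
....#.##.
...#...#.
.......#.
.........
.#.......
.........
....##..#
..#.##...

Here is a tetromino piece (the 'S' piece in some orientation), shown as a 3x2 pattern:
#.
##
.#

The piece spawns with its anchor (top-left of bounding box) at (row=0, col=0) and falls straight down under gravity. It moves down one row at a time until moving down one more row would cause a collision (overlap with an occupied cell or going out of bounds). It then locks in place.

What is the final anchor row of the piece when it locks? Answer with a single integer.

Spawn at (row=0, col=0). Try each row:
  row 0: fits
  row 1: fits
  row 2: fits
  row 3: fits
  row 4: fits
  row 5: blocked -> lock at row 4

Answer: 4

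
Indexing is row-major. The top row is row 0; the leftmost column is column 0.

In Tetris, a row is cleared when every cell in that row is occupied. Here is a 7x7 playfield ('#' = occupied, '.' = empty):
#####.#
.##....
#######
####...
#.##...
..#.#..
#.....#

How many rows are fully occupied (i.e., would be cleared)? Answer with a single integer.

Check each row:
  row 0: 1 empty cell -> not full
  row 1: 5 empty cells -> not full
  row 2: 0 empty cells -> FULL (clear)
  row 3: 3 empty cells -> not full
  row 4: 4 empty cells -> not full
  row 5: 5 empty cells -> not full
  row 6: 5 empty cells -> not full
Total rows cleared: 1

Answer: 1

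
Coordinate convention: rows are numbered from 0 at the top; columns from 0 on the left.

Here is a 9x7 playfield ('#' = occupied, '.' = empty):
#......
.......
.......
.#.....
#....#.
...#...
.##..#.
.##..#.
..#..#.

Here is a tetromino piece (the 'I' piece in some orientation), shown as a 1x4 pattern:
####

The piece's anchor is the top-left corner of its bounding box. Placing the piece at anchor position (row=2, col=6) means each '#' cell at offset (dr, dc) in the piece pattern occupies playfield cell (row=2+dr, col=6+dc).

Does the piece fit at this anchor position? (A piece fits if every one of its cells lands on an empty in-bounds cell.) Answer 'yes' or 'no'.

Answer: no

Derivation:
Check each piece cell at anchor (2, 6):
  offset (0,0) -> (2,6): empty -> OK
  offset (0,1) -> (2,7): out of bounds -> FAIL
  offset (0,2) -> (2,8): out of bounds -> FAIL
  offset (0,3) -> (2,9): out of bounds -> FAIL
All cells valid: no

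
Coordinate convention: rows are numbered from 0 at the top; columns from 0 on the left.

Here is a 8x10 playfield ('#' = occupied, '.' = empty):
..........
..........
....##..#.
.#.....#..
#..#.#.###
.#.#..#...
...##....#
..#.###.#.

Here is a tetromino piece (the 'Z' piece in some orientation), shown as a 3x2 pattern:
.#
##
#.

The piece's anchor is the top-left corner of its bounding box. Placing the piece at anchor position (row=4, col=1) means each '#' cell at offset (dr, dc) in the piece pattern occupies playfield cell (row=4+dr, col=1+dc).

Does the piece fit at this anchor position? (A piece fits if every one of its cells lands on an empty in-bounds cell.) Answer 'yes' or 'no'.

Answer: no

Derivation:
Check each piece cell at anchor (4, 1):
  offset (0,1) -> (4,2): empty -> OK
  offset (1,0) -> (5,1): occupied ('#') -> FAIL
  offset (1,1) -> (5,2): empty -> OK
  offset (2,0) -> (6,1): empty -> OK
All cells valid: no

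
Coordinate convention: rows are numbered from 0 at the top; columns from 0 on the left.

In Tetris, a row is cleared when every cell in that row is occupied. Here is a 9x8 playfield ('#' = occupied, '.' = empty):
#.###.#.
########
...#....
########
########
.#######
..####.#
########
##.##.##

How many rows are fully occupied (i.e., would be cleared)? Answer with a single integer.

Check each row:
  row 0: 3 empty cells -> not full
  row 1: 0 empty cells -> FULL (clear)
  row 2: 7 empty cells -> not full
  row 3: 0 empty cells -> FULL (clear)
  row 4: 0 empty cells -> FULL (clear)
  row 5: 1 empty cell -> not full
  row 6: 3 empty cells -> not full
  row 7: 0 empty cells -> FULL (clear)
  row 8: 2 empty cells -> not full
Total rows cleared: 4

Answer: 4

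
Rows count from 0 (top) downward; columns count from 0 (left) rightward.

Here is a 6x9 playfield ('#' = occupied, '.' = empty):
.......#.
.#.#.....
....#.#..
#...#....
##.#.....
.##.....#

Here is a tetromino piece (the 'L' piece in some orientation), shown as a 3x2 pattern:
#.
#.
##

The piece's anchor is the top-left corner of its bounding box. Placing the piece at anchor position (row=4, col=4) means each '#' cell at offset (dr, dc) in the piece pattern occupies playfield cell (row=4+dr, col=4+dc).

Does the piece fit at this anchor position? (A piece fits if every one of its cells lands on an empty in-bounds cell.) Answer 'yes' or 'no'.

Answer: no

Derivation:
Check each piece cell at anchor (4, 4):
  offset (0,0) -> (4,4): empty -> OK
  offset (1,0) -> (5,4): empty -> OK
  offset (2,0) -> (6,4): out of bounds -> FAIL
  offset (2,1) -> (6,5): out of bounds -> FAIL
All cells valid: no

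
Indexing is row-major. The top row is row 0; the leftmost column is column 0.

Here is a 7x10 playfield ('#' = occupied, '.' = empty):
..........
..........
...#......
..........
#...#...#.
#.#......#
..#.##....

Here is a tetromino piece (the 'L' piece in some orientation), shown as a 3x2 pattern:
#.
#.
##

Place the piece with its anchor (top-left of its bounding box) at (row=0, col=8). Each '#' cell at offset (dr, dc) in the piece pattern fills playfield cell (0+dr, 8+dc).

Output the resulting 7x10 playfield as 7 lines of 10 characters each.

Answer: ........#.
........#.
...#....##
..........
#...#...#.
#.#......#
..#.##....

Derivation:
Fill (0+0,8+0) = (0,8)
Fill (0+1,8+0) = (1,8)
Fill (0+2,8+0) = (2,8)
Fill (0+2,8+1) = (2,9)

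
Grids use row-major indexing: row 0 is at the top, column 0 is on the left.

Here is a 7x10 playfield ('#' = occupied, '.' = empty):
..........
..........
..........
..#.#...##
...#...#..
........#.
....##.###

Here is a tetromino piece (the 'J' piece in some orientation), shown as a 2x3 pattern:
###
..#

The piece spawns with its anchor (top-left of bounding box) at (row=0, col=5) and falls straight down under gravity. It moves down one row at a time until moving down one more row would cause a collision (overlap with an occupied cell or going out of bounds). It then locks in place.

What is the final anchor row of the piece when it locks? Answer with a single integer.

Spawn at (row=0, col=5). Try each row:
  row 0: fits
  row 1: fits
  row 2: fits
  row 3: blocked -> lock at row 2

Answer: 2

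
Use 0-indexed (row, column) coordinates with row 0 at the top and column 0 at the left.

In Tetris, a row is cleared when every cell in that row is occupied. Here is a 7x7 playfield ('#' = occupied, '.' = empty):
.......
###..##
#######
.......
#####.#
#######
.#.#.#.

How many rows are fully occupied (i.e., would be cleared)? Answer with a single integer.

Check each row:
  row 0: 7 empty cells -> not full
  row 1: 2 empty cells -> not full
  row 2: 0 empty cells -> FULL (clear)
  row 3: 7 empty cells -> not full
  row 4: 1 empty cell -> not full
  row 5: 0 empty cells -> FULL (clear)
  row 6: 4 empty cells -> not full
Total rows cleared: 2

Answer: 2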